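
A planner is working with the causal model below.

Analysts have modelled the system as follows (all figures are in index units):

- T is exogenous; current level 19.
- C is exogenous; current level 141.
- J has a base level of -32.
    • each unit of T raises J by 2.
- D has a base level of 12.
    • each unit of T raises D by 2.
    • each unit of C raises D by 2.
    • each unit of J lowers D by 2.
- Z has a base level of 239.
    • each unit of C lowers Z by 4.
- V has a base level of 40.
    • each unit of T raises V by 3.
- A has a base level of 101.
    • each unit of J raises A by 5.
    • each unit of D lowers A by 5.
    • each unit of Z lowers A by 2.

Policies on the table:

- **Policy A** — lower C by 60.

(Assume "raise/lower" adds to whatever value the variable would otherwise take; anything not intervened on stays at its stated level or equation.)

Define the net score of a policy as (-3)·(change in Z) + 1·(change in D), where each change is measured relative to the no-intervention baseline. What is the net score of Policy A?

Baseline:
  T = 19
  C = 141
  J = -32 + 2·19 = 6
  D = 12 + 2·19 + 2·141 − 2·6 = 320
  Z = 239 − 4·141 = -325
Policy A (C − 60):
  T = 19
  C = 141 − 60 = 81
  J = -32 + 2·19 = 6
  D = 12 + 2·19 + 2·81 − 2·6 = 200
  Z = 239 − 4·81 = -85
ΔZ = -85 − (-325) = 240; ΔD = 200 − 320 = -120
Score = (-3)·240 + 1·(-120) = -840

-840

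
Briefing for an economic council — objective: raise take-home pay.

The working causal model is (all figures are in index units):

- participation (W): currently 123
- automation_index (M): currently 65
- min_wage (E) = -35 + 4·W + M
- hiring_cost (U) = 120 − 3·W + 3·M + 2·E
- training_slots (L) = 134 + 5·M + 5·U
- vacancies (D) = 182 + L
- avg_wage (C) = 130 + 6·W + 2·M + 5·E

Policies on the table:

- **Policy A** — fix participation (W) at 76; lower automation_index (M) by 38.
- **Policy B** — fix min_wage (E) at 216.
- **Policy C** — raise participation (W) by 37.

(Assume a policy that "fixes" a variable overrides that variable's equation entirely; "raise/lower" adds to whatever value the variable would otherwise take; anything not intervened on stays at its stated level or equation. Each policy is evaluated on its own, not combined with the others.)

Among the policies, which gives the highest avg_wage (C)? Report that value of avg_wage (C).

4570

Policy A (W := 76, M − 38):
  W = 76
  M = 65 − 38 = 27
  E = -35 + 4·76 + 27 = 296
  C = 130 + 6·76 + 2·27 + 5·296 = 2120
Policy B (E := 216):
  W = 123
  M = 65
  E = 216
  C = 130 + 6·123 + 2·65 + 5·216 = 2078
Policy C (W + 37):
  W = 123 + 37 = 160
  M = 65
  E = -35 + 4·160 + 65 = 670
  C = 130 + 6·160 + 2·65 + 5·670 = 4570
Comparing — Policy A: C=2120, Policy B: C=2078, Policy C: C=4570. Highest is 4570 (Policy C).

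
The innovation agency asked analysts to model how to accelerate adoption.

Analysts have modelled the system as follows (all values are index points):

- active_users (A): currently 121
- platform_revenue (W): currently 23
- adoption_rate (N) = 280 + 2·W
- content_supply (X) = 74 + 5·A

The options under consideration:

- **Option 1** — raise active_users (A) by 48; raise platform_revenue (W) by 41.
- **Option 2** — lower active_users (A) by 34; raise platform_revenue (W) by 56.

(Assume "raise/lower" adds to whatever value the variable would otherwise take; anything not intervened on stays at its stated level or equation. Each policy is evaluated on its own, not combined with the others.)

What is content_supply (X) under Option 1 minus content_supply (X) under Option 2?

Option 1 (A + 48, W + 41):
  A = 121 + 48 = 169
  X = 74 + 5·169 = 919
Option 2 (A − 34, W + 56):
  A = 121 − 34 = 87
  X = 74 + 5·87 = 509
X: 919 − 509 = 410

410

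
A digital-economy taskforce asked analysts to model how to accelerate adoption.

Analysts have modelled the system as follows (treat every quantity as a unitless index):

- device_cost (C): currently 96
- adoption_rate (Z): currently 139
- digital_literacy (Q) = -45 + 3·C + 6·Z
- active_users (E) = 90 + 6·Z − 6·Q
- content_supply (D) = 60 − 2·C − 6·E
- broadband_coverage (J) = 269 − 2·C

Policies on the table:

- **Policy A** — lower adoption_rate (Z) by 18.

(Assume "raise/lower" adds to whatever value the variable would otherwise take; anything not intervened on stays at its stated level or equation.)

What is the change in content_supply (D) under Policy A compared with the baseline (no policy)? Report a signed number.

Baseline:
  C = 96
  Z = 139
  Q = -45 + 3·96 + 6·139 = 1077
  E = 90 + 6·139 − 6·1077 = -5538
  D = 60 − 2·96 − 6·(-5538) = 33096
Policy A (Z − 18):
  C = 96
  Z = 139 − 18 = 121
  Q = -45 + 3·96 + 6·121 = 969
  E = 90 + 6·121 − 6·969 = -4998
  D = 60 − 2·96 − 6·(-4998) = 29856
Change in D: 29856 − 33096 = -3240

-3240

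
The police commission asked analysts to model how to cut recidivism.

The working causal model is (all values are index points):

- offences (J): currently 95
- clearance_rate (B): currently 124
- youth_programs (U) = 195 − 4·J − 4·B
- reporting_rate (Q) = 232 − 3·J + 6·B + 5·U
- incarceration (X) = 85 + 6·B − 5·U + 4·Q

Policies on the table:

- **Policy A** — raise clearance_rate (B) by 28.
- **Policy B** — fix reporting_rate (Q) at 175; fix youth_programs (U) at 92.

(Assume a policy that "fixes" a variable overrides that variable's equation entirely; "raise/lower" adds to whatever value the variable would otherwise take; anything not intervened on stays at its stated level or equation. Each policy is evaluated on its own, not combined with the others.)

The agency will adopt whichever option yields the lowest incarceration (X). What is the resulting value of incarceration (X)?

Policy A (B + 28):
  J = 95
  B = 124 + 28 = 152
  U = 195 − 4·95 − 4·152 = -793
  Q = 232 − 3·95 + 6·152 + 5·(-793) = -3106
  X = 85 + 6·152 − 5·(-793) + 4·(-3106) = -7462
Policy B (Q := 175, U := 92):
  J = 95
  B = 124
  U = 92
  Q = 175
  X = 85 + 6·124 − 5·92 + 4·175 = 1069
Comparing — Policy A: X=-7462, Policy B: X=1069. Lowest is -7462 (Policy A).

-7462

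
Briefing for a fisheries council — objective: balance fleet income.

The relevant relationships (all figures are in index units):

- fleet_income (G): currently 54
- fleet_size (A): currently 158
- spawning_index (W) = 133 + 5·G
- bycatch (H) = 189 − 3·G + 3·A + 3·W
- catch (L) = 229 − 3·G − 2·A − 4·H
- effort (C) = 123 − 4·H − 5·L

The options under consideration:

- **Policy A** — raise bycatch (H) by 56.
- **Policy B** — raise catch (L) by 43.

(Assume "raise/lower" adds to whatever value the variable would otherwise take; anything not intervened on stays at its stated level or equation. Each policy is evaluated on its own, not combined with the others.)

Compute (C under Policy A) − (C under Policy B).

1111

Policy A (H + 56):
  G = 54
  A = 158
  W = 133 + 5·54 = 403
  H = 189 − 3·54 + 3·158 + 3·403 (+56 from intervention) = 1766
  L = 229 − 3·54 − 2·158 − 4·1766 = -7313
  C = 123 − 4·1766 − 5·(-7313) = 29624
Policy B (L + 43):
  G = 54
  A = 158
  W = 133 + 5·54 = 403
  H = 189 − 3·54 + 3·158 + 3·403 = 1710
  L = 229 − 3·54 − 2·158 − 4·1710 (+43 from intervention) = -7046
  C = 123 − 4·1710 − 5·(-7046) = 28513
C: 29624 − 28513 = 1111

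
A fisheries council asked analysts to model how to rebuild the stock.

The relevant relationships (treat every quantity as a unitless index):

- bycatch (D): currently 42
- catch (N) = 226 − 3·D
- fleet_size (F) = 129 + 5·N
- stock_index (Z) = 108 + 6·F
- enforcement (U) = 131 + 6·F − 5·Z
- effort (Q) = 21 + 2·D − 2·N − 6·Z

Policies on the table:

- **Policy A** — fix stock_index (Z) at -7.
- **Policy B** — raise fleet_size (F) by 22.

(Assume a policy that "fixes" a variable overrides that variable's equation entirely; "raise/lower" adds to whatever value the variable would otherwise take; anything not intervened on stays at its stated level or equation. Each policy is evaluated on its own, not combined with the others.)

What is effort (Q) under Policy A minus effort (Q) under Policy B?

Policy A (Z := -7):
  D = 42
  N = 226 − 3·42 = 100
  F = 129 + 5·100 = 629
  Z = -7
  Q = 21 + 2·42 − 2·100 − 6·(-7) = -53
Policy B (F + 22):
  D = 42
  N = 226 − 3·42 = 100
  F = 129 + 5·100 (+22 from intervention) = 651
  Z = 108 + 6·651 = 4014
  Q = 21 + 2·42 − 2·100 − 6·4014 = -24179
Q: -53 − (-24179) = 24126

24126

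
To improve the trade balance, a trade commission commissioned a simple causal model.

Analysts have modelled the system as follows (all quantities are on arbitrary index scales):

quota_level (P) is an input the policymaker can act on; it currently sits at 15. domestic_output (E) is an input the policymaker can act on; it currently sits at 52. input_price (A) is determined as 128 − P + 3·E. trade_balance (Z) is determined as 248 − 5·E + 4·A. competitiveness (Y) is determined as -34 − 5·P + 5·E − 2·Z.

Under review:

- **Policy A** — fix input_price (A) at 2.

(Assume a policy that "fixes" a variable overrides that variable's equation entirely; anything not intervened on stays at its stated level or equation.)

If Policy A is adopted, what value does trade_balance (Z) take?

Policy A (A := 2):
  P = 15
  E = 52
  A = 2
  Z = 248 − 5·52 + 4·2 = -4

-4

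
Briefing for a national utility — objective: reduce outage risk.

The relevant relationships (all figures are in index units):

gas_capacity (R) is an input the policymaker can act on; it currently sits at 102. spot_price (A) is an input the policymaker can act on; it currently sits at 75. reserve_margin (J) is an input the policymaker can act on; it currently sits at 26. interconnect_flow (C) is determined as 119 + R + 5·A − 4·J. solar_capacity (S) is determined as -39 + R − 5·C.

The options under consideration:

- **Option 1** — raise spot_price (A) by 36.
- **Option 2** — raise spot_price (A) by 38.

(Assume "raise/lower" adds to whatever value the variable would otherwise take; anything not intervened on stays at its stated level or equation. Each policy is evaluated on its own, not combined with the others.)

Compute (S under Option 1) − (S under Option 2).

Option 1 (A + 36):
  R = 102
  A = 75 + 36 = 111
  J = 26
  C = 119 + 102 + 5·111 − 4·26 = 672
  S = -39 + 102 − 5·672 = -3297
Option 2 (A + 38):
  R = 102
  A = 75 + 38 = 113
  J = 26
  C = 119 + 102 + 5·113 − 4·26 = 682
  S = -39 + 102 − 5·682 = -3347
S: -3297 − (-3347) = 50

50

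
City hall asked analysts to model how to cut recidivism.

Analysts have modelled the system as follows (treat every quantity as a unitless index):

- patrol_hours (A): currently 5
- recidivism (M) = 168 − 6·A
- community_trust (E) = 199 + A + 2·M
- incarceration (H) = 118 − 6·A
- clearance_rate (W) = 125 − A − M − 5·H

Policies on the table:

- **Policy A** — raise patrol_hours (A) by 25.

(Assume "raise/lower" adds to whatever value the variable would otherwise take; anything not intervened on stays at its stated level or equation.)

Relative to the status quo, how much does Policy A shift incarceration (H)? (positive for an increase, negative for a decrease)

-150

Baseline:
  A = 5
  H = 118 − 6·5 = 88
Policy A (A + 25):
  A = 5 + 25 = 30
  H = 118 − 6·30 = -62
Change in H: -62 − 88 = -150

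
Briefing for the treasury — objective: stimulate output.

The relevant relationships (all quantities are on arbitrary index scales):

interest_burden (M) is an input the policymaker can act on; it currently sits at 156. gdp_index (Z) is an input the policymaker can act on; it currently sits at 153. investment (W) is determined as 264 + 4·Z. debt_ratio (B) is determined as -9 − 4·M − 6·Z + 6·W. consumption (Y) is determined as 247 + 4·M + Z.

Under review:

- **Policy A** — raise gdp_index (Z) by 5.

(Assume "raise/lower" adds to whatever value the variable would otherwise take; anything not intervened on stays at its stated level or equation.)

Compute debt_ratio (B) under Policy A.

Policy A (Z + 5):
  M = 156
  Z = 153 + 5 = 158
  W = 264 + 4·158 = 896
  B = -9 − 4·156 − 6·158 + 6·896 = 3795

3795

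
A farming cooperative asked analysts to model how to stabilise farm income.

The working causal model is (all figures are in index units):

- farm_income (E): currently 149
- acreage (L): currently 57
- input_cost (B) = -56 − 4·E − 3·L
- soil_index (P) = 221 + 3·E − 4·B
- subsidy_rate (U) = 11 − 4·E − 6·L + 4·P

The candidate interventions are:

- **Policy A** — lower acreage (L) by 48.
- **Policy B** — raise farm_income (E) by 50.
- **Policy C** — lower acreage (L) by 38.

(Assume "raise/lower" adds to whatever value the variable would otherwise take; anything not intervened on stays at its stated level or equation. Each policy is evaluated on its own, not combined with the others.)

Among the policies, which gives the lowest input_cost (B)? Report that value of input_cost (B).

-1023

Policy A (L − 48):
  E = 149
  L = 57 − 48 = 9
  B = -56 − 4·149 − 3·9 = -679
Policy B (E + 50):
  E = 149 + 50 = 199
  L = 57
  B = -56 − 4·199 − 3·57 = -1023
Policy C (L − 38):
  E = 149
  L = 57 − 38 = 19
  B = -56 − 4·149 − 3·19 = -709
Comparing — Policy A: B=-679, Policy B: B=-1023, Policy C: B=-709. Lowest is -1023 (Policy B).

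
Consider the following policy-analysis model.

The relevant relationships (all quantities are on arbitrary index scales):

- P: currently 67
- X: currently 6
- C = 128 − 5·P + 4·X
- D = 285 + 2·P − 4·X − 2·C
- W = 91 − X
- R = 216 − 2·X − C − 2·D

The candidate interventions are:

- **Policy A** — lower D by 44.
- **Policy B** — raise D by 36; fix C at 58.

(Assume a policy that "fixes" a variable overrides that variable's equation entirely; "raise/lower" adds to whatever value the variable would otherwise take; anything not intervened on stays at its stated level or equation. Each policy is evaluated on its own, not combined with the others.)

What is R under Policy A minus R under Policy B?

Policy A (D − 44):
  P = 67
  X = 6
  C = 128 − 5·67 + 4·6 = -183
  D = 285 + 2·67 − 4·6 − 2·(-183) (−44 from intervention) = 717
  R = 216 − 2·6 − (-183) − 2·717 = -1047
Policy B (D + 36, C := 58):
  P = 67
  X = 6
  C = 58
  D = 285 + 2·67 − 4·6 − 2·58 (+36 from intervention) = 315
  R = 216 − 2·6 − 58 − 2·315 = -484
R: -1047 − (-484) = -563

-563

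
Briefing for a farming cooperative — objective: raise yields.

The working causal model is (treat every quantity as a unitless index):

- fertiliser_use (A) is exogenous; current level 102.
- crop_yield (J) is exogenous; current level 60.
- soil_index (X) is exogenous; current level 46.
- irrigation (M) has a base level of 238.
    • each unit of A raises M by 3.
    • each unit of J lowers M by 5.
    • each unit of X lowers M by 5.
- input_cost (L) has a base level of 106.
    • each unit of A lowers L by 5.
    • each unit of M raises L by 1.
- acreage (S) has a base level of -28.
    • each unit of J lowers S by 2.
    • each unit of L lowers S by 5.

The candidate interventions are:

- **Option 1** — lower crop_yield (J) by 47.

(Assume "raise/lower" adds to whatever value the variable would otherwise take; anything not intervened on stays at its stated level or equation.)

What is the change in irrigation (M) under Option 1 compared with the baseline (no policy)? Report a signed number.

Baseline:
  A = 102
  J = 60
  X = 46
  M = 238 + 3·102 − 5·60 − 5·46 = 14
Option 1 (J − 47):
  A = 102
  J = 60 − 47 = 13
  X = 46
  M = 238 + 3·102 − 5·13 − 5·46 = 249
Change in M: 249 − 14 = 235

235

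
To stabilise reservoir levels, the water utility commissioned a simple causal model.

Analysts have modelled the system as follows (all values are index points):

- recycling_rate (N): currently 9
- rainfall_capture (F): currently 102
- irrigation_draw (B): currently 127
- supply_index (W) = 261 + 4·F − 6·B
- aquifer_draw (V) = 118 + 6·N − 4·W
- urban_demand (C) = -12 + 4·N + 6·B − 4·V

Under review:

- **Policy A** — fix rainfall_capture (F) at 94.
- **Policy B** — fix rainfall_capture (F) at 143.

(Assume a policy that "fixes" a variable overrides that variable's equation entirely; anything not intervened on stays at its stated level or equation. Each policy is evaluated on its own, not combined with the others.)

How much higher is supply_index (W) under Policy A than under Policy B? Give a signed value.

-196

Policy A (F := 94):
  F = 94
  B = 127
  W = 261 + 4·94 − 6·127 = -125
Policy B (F := 143):
  F = 143
  B = 127
  W = 261 + 4·143 − 6·127 = 71
W: -125 − 71 = -196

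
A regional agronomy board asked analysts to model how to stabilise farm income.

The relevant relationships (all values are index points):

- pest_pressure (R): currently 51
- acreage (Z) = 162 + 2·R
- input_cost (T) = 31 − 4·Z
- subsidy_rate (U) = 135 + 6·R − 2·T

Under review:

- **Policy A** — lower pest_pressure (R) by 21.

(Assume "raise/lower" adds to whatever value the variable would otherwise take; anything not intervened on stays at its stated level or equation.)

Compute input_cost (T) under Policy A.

-857

Policy A (R − 21):
  R = 51 − 21 = 30
  Z = 162 + 2·30 = 222
  T = 31 − 4·222 = -857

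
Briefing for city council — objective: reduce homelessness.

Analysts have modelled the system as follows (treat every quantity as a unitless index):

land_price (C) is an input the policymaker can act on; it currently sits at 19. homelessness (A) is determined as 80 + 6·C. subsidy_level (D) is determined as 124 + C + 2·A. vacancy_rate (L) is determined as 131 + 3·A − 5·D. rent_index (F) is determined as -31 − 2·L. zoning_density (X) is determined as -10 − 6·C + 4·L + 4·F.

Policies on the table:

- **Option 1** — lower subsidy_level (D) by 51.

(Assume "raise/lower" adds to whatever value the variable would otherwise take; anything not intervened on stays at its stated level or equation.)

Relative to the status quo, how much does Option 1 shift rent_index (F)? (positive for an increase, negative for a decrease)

-510

Baseline:
  C = 19
  A = 80 + 6·19 = 194
  D = 124 + 19 + 2·194 = 531
  L = 131 + 3·194 − 5·531 = -1942
  F = -31 − 2·(-1942) = 3853
Option 1 (D − 51):
  C = 19
  A = 80 + 6·19 = 194
  D = 124 + 19 + 2·194 (−51 from intervention) = 480
  L = 131 + 3·194 − 5·480 = -1687
  F = -31 − 2·(-1687) = 3343
Change in F: 3343 − 3853 = -510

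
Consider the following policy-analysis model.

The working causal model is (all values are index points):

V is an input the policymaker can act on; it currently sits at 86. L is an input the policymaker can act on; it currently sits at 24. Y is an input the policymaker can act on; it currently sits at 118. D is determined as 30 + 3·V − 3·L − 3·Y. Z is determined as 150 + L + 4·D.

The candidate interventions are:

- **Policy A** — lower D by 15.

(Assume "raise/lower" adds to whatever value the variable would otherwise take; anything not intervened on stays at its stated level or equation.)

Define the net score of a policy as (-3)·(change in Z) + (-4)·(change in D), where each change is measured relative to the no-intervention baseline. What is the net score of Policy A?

Baseline:
  V = 86
  L = 24
  Y = 118
  D = 30 + 3·86 − 3·24 − 3·118 = -138
  Z = 150 + 24 + 4·(-138) = -378
Policy A (D − 15):
  V = 86
  L = 24
  Y = 118
  D = 30 + 3·86 − 3·24 − 3·118 (−15 from intervention) = -153
  Z = 150 + 24 + 4·(-153) = -438
ΔZ = -438 − (-378) = -60; ΔD = -153 − (-138) = -15
Score = (-3)·(-60) + (-4)·(-15) = 240

240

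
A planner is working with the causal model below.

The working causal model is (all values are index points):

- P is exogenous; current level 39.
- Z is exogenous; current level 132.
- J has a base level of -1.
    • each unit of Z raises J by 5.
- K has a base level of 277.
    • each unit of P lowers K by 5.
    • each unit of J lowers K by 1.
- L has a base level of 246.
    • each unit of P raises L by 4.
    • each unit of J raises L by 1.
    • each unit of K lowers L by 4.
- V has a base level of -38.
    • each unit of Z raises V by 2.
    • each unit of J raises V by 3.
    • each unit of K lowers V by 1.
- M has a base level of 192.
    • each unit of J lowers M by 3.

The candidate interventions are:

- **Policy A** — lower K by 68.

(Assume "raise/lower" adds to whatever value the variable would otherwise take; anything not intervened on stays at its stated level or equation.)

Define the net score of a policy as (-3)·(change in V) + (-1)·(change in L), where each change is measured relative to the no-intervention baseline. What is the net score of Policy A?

-476

Baseline:
  P = 39
  Z = 132
  J = -1 + 5·132 = 659
  K = 277 − 5·39 − 659 = -577
  L = 246 + 4·39 + 659 − 4·(-577) = 3369
  V = -38 + 2·132 + 3·659 − (-577) = 2780
Policy A (K − 68):
  P = 39
  Z = 132
  J = -1 + 5·132 = 659
  K = 277 − 5·39 − 659 (−68 from intervention) = -645
  L = 246 + 4·39 + 659 − 4·(-645) = 3641
  V = -38 + 2·132 + 3·659 − (-645) = 2848
ΔV = 2848 − 2780 = 68; ΔL = 3641 − 3369 = 272
Score = (-3)·68 + (-1)·272 = -476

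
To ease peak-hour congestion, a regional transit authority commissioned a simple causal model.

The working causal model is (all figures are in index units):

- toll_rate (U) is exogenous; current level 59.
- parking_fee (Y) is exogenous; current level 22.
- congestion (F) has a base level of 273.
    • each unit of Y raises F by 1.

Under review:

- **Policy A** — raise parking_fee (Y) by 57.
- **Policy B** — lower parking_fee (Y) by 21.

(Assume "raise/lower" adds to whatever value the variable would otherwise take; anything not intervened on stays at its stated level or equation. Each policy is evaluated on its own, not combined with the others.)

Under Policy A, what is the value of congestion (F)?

Policy A (Y + 57):
  Y = 22 + 57 = 79
  F = 273 + 79 = 352

352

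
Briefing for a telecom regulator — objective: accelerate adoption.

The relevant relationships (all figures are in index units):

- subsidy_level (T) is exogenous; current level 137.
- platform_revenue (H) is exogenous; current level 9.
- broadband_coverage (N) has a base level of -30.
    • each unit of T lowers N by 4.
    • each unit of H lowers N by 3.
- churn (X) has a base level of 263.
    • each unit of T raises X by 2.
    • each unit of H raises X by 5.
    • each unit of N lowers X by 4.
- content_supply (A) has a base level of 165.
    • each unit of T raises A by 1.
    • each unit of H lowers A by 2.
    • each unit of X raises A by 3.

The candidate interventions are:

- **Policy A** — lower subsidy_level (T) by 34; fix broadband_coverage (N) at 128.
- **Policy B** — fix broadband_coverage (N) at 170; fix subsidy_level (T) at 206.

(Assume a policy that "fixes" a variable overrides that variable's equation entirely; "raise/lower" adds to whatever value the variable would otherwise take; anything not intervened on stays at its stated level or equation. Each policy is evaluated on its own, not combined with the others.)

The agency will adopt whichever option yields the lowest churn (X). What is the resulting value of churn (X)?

2

Policy A (T − 34, N := 128):
  T = 137 − 34 = 103
  H = 9
  N = 128
  X = 263 + 2·103 + 5·9 − 4·128 = 2
Policy B (N := 170, T := 206):
  T = 206
  H = 9
  N = 170
  X = 263 + 2·206 + 5·9 − 4·170 = 40
Comparing — Policy A: X=2, Policy B: X=40. Lowest is 2 (Policy A).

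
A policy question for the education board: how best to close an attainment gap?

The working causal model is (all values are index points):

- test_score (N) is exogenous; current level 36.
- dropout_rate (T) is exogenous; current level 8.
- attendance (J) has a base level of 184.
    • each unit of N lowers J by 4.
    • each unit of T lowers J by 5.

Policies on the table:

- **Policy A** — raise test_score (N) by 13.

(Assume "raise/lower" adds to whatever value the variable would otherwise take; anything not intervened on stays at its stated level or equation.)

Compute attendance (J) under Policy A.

Policy A (N + 13):
  N = 36 + 13 = 49
  T = 8
  J = 184 − 4·49 − 5·8 = -52

-52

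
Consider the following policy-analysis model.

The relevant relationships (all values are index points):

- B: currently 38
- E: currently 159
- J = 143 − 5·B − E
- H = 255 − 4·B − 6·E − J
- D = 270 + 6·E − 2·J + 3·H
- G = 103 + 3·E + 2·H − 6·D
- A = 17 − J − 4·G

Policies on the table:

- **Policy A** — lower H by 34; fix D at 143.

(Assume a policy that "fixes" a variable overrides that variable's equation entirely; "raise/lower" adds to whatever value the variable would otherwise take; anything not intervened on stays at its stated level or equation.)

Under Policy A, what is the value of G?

Policy A (H − 34, D := 143):
  B = 38
  E = 159
  J = 143 − 5·38 − 159 = -206
  H = 255 − 4·38 − 6·159 − (-206) (−34 from intervention) = -679
  D = 143
  G = 103 + 3·159 + 2·(-679) − 6·143 = -1636

-1636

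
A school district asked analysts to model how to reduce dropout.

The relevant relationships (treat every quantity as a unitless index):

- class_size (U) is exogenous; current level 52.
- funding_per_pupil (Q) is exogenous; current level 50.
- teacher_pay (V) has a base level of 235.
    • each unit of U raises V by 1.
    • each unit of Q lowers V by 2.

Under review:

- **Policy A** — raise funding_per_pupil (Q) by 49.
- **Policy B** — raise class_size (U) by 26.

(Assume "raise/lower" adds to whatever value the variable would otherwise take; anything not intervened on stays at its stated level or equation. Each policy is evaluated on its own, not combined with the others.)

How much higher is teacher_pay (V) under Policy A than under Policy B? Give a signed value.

-124

Policy A (Q + 49):
  U = 52
  Q = 50 + 49 = 99
  V = 235 + 52 − 2·99 = 89
Policy B (U + 26):
  U = 52 + 26 = 78
  Q = 50
  V = 235 + 78 − 2·50 = 213
V: 89 − 213 = -124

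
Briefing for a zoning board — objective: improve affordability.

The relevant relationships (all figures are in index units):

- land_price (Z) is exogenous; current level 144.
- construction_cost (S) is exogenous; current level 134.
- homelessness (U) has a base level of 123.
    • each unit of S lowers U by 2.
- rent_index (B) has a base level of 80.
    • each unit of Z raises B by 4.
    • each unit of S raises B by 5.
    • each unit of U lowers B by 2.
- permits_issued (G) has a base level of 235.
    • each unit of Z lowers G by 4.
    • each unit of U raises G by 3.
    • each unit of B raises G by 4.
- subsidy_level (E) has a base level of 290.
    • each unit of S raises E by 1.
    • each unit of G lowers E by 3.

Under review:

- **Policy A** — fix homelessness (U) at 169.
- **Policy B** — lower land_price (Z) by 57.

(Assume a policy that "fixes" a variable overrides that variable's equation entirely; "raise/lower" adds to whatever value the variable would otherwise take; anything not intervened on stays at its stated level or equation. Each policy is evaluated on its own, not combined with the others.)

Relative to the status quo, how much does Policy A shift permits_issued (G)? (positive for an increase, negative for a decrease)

Baseline:
  Z = 144
  S = 134
  U = 123 − 2·134 = -145
  B = 80 + 4·144 + 5·134 − 2·(-145) = 1616
  G = 235 − 4·144 + 3·(-145) + 4·1616 = 5688
Policy A (U := 169):
  Z = 144
  S = 134
  U = 169
  B = 80 + 4·144 + 5·134 − 2·169 = 988
  G = 235 − 4·144 + 3·169 + 4·988 = 4118
Change in G: 4118 − 5688 = -1570

-1570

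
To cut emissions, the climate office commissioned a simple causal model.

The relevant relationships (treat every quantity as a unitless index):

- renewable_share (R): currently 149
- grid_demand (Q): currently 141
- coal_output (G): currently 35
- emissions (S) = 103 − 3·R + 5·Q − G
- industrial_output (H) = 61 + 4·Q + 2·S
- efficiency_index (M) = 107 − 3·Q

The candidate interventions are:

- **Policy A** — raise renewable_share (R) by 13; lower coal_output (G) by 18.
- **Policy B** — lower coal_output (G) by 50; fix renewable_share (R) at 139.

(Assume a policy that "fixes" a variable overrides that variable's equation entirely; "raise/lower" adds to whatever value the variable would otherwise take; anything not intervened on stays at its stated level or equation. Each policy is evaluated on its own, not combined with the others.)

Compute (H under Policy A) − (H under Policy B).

Policy A (R + 13, G − 18):
  R = 149 + 13 = 162
  Q = 141
  G = 35 − 18 = 17
  S = 103 − 3·162 + 5·141 − 17 = 305
  H = 61 + 4·141 + 2·305 = 1235
Policy B (G − 50, R := 139):
  R = 139
  Q = 141
  G = 35 − 50 = -15
  S = 103 − 3·139 + 5·141 − (-15) = 406
  H = 61 + 4·141 + 2·406 = 1437
H: 1235 − 1437 = -202

-202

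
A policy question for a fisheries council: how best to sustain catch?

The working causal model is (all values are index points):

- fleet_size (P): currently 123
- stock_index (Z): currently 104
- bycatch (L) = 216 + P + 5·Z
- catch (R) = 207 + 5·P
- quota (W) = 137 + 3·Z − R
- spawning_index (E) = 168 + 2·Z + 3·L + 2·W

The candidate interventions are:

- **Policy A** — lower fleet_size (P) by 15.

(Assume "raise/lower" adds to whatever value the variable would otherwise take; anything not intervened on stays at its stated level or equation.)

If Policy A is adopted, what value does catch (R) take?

747

Policy A (P − 15):
  P = 123 − 15 = 108
  R = 207 + 5·108 = 747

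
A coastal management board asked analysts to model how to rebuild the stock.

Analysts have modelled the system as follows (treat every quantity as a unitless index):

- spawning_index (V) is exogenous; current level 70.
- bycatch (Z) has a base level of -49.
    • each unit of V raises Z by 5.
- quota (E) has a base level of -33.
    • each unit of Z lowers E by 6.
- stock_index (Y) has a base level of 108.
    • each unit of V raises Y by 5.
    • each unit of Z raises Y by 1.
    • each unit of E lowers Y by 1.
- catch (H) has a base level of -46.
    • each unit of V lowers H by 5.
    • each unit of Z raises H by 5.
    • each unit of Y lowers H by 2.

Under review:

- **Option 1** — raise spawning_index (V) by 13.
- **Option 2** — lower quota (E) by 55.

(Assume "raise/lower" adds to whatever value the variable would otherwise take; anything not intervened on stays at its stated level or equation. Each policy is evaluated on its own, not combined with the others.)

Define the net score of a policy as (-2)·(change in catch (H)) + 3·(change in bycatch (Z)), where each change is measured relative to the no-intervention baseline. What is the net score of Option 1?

Baseline:
  V = 70
  Z = -49 + 5·70 = 301
  E = -33 − 6·301 = -1839
  Y = 108 + 5·70 + 301 − (-1839) = 2598
  H = -46 − 5·70 + 5·301 − 2·2598 = -4087
Option 1 (V + 13):
  V = 70 + 13 = 83
  Z = -49 + 5·83 = 366
  E = -33 − 6·366 = -2229
  Y = 108 + 5·83 + 366 − (-2229) = 3118
  H = -46 − 5·83 + 5·366 − 2·3118 = -4867
ΔH = -4867 − (-4087) = -780; ΔZ = 366 − 301 = 65
Score = (-2)·(-780) + 3·65 = 1755

1755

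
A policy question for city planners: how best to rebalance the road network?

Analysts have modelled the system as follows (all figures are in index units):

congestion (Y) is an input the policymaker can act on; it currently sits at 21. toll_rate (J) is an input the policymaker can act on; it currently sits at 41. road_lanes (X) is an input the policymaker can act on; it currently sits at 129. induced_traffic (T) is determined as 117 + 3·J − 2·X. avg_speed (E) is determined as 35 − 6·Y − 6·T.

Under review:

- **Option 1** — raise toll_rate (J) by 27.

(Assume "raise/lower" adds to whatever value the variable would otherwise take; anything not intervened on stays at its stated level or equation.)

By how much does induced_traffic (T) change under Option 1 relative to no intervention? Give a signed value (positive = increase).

Baseline:
  J = 41
  X = 129
  T = 117 + 3·41 − 2·129 = -18
Option 1 (J + 27):
  J = 41 + 27 = 68
  X = 129
  T = 117 + 3·68 − 2·129 = 63
Change in T: 63 − (-18) = 81

81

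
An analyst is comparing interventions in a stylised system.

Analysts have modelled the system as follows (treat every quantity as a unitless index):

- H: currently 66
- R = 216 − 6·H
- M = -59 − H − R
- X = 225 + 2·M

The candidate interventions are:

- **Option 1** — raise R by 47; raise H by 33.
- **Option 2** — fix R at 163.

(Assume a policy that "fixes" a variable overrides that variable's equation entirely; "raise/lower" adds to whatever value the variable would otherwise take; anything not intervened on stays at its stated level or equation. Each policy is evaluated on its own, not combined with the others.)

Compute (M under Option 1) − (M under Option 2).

Option 1 (R + 47, H + 33):
  H = 66 + 33 = 99
  R = 216 − 6·99 (+47 from intervention) = -331
  M = -59 − 99 − (-331) = 173
Option 2 (R := 163):
  H = 66
  R = 163
  M = -59 − 66 − 163 = -288
M: 173 − (-288) = 461

461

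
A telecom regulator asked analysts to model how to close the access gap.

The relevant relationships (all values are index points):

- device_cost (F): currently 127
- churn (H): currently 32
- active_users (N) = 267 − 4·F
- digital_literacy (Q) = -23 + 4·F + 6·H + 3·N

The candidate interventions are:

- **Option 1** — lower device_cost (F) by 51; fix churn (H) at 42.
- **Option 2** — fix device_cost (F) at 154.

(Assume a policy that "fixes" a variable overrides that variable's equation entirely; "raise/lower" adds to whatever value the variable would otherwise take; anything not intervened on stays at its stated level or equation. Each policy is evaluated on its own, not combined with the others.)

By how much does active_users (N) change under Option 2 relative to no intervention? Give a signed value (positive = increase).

Baseline:
  F = 127
  N = 267 − 4·127 = -241
Option 2 (F := 154):
  F = 154
  N = 267 − 4·154 = -349
Change in N: -349 − (-241) = -108

-108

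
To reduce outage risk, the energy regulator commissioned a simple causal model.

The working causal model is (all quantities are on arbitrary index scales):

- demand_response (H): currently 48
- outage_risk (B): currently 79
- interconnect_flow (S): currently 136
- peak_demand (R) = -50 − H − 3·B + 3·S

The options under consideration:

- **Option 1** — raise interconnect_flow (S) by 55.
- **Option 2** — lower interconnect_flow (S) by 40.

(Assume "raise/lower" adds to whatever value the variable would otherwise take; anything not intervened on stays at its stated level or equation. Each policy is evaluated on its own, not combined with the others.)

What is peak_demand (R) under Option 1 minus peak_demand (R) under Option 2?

Option 1 (S + 55):
  H = 48
  B = 79
  S = 136 + 55 = 191
  R = -50 − 48 − 3·79 + 3·191 = 238
Option 2 (S − 40):
  H = 48
  B = 79
  S = 136 − 40 = 96
  R = -50 − 48 − 3·79 + 3·96 = -47
R: 238 − (-47) = 285

285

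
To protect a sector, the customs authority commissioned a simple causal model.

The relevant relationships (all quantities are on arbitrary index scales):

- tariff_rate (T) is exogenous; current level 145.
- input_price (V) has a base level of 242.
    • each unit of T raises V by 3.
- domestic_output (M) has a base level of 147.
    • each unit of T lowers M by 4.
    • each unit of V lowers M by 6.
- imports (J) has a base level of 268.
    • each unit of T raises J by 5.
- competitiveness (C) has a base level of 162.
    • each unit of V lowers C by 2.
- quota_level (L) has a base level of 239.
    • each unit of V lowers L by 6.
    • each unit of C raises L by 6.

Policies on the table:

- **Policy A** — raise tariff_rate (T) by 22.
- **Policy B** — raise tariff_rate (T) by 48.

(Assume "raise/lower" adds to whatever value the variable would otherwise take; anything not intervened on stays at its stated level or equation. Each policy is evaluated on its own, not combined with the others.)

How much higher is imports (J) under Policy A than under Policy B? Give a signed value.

-130

Policy A (T + 22):
  T = 145 + 22 = 167
  J = 268 + 5·167 = 1103
Policy B (T + 48):
  T = 145 + 48 = 193
  J = 268 + 5·193 = 1233
J: 1103 − 1233 = -130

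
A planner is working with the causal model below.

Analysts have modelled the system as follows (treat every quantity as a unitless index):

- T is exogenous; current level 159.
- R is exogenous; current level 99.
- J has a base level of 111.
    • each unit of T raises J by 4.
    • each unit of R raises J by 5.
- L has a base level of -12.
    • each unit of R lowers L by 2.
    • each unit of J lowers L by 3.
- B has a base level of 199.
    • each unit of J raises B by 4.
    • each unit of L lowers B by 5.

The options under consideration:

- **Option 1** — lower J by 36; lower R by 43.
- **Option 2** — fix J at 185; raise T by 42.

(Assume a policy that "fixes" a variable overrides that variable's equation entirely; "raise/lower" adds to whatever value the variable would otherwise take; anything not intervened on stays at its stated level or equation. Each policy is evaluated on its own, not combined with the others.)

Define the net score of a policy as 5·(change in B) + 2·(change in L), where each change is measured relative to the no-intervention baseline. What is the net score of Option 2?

Baseline:
  T = 159
  R = 99
  J = 111 + 4·159 + 5·99 = 1242
  L = -12 − 2·99 − 3·1242 = -3936
  B = 199 + 4·1242 − 5·(-3936) = 24847
Option 2 (J := 185, T + 42):
  T = 159 + 42 = 201
  R = 99
  J = 185
  L = -12 − 2·99 − 3·185 = -765
  B = 199 + 4·185 − 5·(-765) = 4764
ΔB = 4764 − 24847 = -20083; ΔL = -765 − (-3936) = 3171
Score = 5·(-20083) + 2·3171 = -94073

-94073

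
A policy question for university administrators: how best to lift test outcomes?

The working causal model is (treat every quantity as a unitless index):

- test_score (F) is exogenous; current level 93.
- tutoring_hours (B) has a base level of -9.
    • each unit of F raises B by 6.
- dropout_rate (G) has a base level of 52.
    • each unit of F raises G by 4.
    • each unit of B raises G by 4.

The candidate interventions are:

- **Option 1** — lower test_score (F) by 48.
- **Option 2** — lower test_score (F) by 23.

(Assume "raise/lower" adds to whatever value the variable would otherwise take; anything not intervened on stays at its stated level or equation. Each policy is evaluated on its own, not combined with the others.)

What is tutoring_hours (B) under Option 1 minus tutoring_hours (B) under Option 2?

-150

Option 1 (F − 48):
  F = 93 − 48 = 45
  B = -9 + 6·45 = 261
Option 2 (F − 23):
  F = 93 − 23 = 70
  B = -9 + 6·70 = 411
B: 261 − 411 = -150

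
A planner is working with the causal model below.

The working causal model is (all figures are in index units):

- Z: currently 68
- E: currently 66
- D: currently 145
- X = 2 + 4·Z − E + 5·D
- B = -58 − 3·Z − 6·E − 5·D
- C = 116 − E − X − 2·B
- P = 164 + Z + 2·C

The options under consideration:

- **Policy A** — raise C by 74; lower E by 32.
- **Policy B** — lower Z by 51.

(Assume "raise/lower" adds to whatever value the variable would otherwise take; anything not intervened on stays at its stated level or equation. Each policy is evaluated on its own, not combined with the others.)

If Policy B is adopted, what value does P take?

Policy B (Z − 51):
  Z = 68 − 51 = 17
  E = 66
  D = 145
  X = 2 + 4·17 − 66 + 5·145 = 729
  B = -58 − 3·17 − 6·66 − 5·145 = -1230
  C = 116 − 66 − 729 − 2·(-1230) = 1781
  P = 164 + 17 + 2·1781 = 3743

3743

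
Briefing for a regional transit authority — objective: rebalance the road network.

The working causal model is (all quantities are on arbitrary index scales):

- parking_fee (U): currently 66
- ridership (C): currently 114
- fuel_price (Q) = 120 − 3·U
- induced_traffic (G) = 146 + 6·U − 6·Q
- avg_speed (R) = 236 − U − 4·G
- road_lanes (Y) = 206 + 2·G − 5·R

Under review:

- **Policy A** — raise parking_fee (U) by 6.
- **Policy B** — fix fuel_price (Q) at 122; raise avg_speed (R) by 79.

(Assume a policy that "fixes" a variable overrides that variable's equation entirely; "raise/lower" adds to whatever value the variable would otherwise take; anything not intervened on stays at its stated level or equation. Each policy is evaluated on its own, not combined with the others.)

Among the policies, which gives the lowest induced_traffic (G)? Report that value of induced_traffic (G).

Policy A (U + 6):
  U = 66 + 6 = 72
  Q = 120 − 3·72 = -96
  G = 146 + 6·72 − 6·(-96) = 1154
Policy B (Q := 122, R + 79):
  U = 66
  Q = 122
  G = 146 + 6·66 − 6·122 = -190
Comparing — Policy A: G=1154, Policy B: G=-190. Lowest is -190 (Policy B).

-190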